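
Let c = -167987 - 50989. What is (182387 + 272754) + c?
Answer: 236165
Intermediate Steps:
c = -218976
(182387 + 272754) + c = (182387 + 272754) - 218976 = 455141 - 218976 = 236165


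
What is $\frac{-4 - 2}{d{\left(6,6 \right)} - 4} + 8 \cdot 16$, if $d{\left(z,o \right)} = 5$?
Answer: $122$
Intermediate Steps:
$\frac{-4 - 2}{d{\left(6,6 \right)} - 4} + 8 \cdot 16 = \frac{-4 - 2}{5 - 4} + 8 \cdot 16 = - \frac{6}{1} + 128 = \left(-6\right) 1 + 128 = -6 + 128 = 122$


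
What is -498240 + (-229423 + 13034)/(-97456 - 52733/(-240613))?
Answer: -11683241366574343/23449127795 ≈ -4.9824e+5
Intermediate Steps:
-498240 + (-229423 + 13034)/(-97456 - 52733/(-240613)) = -498240 - 216389/(-97456 - 52733*(-1/240613)) = -498240 - 216389/(-97456 + 52733/240613) = -498240 - 216389/(-23449127795/240613) = -498240 - 216389*(-240613/23449127795) = -498240 + 52066006457/23449127795 = -11683241366574343/23449127795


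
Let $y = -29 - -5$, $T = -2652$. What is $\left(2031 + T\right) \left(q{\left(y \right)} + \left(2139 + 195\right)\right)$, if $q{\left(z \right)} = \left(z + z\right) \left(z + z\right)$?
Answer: $-2880198$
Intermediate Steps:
$y = -24$ ($y = -29 + 5 = -24$)
$q{\left(z \right)} = 4 z^{2}$ ($q{\left(z \right)} = 2 z 2 z = 4 z^{2}$)
$\left(2031 + T\right) \left(q{\left(y \right)} + \left(2139 + 195\right)\right) = \left(2031 - 2652\right) \left(4 \left(-24\right)^{2} + \left(2139 + 195\right)\right) = - 621 \left(4 \cdot 576 + 2334\right) = - 621 \left(2304 + 2334\right) = \left(-621\right) 4638 = -2880198$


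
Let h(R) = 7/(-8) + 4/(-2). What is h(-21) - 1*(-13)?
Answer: 81/8 ≈ 10.125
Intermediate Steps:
h(R) = -23/8 (h(R) = 7*(-⅛) + 4*(-½) = -7/8 - 2 = -23/8)
h(-21) - 1*(-13) = -23/8 - 1*(-13) = -23/8 + 13 = 81/8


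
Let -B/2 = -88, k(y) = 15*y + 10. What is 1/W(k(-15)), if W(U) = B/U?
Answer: -215/176 ≈ -1.2216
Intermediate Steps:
k(y) = 10 + 15*y
B = 176 (B = -2*(-88) = 176)
W(U) = 176/U
1/W(k(-15)) = 1/(176/(10 + 15*(-15))) = 1/(176/(10 - 225)) = 1/(176/(-215)) = 1/(176*(-1/215)) = 1/(-176/215) = -215/176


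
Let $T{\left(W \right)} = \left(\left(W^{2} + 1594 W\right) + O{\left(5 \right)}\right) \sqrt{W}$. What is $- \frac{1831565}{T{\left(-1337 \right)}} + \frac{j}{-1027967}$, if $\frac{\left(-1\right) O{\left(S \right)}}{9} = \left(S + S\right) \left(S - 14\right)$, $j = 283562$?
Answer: $- \frac{283562}{1027967} - \frac{1831565 i \sqrt{1337}}{458322263} \approx -0.27585 - 0.14612 i$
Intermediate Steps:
$O{\left(S \right)} = - 18 S \left(-14 + S\right)$ ($O{\left(S \right)} = - 9 \left(S + S\right) \left(S - 14\right) = - 9 \cdot 2 S \left(-14 + S\right) = - 18 S \left(-14 + S\right)$)
$T{\left(W \right)} = \sqrt{W} \left(810 + W^{2} + 1594 W\right)$ ($T{\left(W \right)} = \left(\left(W^{2} + 1594 W\right) + 18 \cdot 5 \left(14 - 5\right)\right) \sqrt{W} = \left(\left(W^{2} + 1594 W\right) + 18 \cdot 5 \cdot 9\right) \sqrt{W} = \left(\left(W^{2} + 1594 W\right) + 810\right) \sqrt{W} = \left(810 + W^{2} + 1594 W\right) \sqrt{W} = \sqrt{W} \left(810 + W^{2} + 1594 W\right)$)
$- \frac{1831565}{T{\left(-1337 \right)}} + \frac{j}{-1027967} = - \frac{1831565}{\sqrt{-1337} \left(810 + \left(-1337\right)^{2} + 1594 \left(-1337\right)\right)} + \frac{283562}{-1027967} = - \frac{1831565}{i \sqrt{1337} \left(810 + 1787569 - 2131178\right)} + 283562 \left(- \frac{1}{1027967}\right) = - \frac{1831565}{i \sqrt{1337} \left(-342799\right)} - \frac{283562}{1027967} = - \frac{1831565}{\left(-342799\right) i \sqrt{1337}} - \frac{283562}{1027967} = - 1831565 \frac{i \sqrt{1337}}{458322263} - \frac{283562}{1027967} = - \frac{1831565 i \sqrt{1337}}{458322263} - \frac{283562}{1027967} = - \frac{283562}{1027967} - \frac{1831565 i \sqrt{1337}}{458322263}$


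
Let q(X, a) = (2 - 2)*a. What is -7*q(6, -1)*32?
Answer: 0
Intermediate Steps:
q(X, a) = 0 (q(X, a) = 0*a = 0)
-7*q(6, -1)*32 = -7*0*32 = 0*32 = 0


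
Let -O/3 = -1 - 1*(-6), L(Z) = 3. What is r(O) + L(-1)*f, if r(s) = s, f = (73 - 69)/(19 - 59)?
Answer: -153/10 ≈ -15.300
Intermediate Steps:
O = -15 (O = -3*(-1 - 1*(-6)) = -3*(-1 + 6) = -3*5 = -15)
f = -⅒ (f = 4/(-40) = 4*(-1/40) = -⅒ ≈ -0.10000)
r(O) + L(-1)*f = -15 + 3*(-⅒) = -15 - 3/10 = -153/10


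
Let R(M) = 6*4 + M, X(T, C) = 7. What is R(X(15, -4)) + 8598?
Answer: 8629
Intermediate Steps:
R(M) = 24 + M
R(X(15, -4)) + 8598 = (24 + 7) + 8598 = 31 + 8598 = 8629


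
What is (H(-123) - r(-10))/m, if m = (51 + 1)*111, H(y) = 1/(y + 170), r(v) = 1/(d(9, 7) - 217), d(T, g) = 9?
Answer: 85/18809024 ≈ 4.5191e-6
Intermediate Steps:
r(v) = -1/208 (r(v) = 1/(9 - 217) = 1/(-208) = -1/208)
H(y) = 1/(170 + y)
m = 5772 (m = 52*111 = 5772)
(H(-123) - r(-10))/m = (1/(170 - 123) - 1*(-1/208))/5772 = (1/47 + 1/208)*(1/5772) = (255/9776)*(1/5772) = 85/18809024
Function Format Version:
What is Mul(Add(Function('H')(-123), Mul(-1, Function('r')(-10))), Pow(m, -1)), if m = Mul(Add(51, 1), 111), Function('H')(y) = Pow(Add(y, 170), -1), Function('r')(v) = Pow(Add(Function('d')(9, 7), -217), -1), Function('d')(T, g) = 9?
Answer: Rational(85, 18809024) ≈ 4.5191e-6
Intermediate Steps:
Function('r')(v) = Rational(-1, 208) (Function('r')(v) = Pow(Add(9, -217), -1) = Pow(-208, -1) = Rational(-1, 208))
Function('H')(y) = Pow(Add(170, y), -1)
m = 5772 (m = Mul(52, 111) = 5772)
Mul(Add(Function('H')(-123), Mul(-1, Function('r')(-10))), Pow(m, -1)) = Mul(Add(Pow(Add(170, -123), -1), Mul(-1, Rational(-1, 208))), Pow(5772, -1)) = Mul(Add(Pow(47, -1), Rational(1, 208)), Rational(1, 5772)) = Mul(Add(Rational(1, 47), Rational(1, 208)), Rational(1, 5772)) = Mul(Rational(255, 9776), Rational(1, 5772)) = Rational(85, 18809024)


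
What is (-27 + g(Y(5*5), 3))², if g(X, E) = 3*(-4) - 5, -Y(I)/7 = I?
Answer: 1936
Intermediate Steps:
Y(I) = -7*I
g(X, E) = -17 (g(X, E) = -12 - 5 = -17)
(-27 + g(Y(5*5), 3))² = (-27 - 17)² = (-44)² = 1936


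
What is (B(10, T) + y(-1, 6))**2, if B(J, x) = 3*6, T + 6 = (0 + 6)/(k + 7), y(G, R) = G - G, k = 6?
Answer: 324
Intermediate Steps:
y(G, R) = 0
T = -72/13 (T = -6 + (0 + 6)/(6 + 7) = -6 + 6/13 = -72/13 ≈ -5.5385)
B(J, x) = 18
(B(10, T) + y(-1, 6))**2 = (18 + 0)**2 = 18**2 = 324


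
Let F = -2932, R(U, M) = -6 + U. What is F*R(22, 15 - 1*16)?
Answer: -46912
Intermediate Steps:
F*R(22, 15 - 1*16) = -2932*(-6 + 22) = -2932*16 = -46912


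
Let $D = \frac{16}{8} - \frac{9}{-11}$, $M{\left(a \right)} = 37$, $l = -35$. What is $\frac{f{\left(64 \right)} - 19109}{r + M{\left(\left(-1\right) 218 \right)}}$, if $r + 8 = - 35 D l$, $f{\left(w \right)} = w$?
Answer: $- \frac{209495}{38294} \approx -5.4707$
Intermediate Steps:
$D = \frac{31}{11}$ ($D = 16 \cdot \frac{1}{8} - - \frac{9}{11} = 2 + \frac{9}{11} = \frac{31}{11} \approx 2.8182$)
$r = \frac{37887}{11}$ ($r = -8 + \left(-35\right) \frac{31}{11} \left(-35\right) = -8 - - \frac{37975}{11} = -8 + \frac{37975}{11} = \frac{37887}{11} \approx 3444.3$)
$\frac{f{\left(64 \right)} - 19109}{r + M{\left(\left(-1\right) 218 \right)}} = \frac{64 - 19109}{\frac{37887}{11} + 37} = - \frac{19045}{\frac{38294}{11}} = \left(-19045\right) \frac{11}{38294} = - \frac{209495}{38294}$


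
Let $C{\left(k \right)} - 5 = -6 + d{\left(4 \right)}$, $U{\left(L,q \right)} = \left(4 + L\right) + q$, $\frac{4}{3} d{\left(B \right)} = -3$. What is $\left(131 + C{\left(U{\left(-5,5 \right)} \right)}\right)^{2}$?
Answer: $\frac{261121}{16} \approx 16320.0$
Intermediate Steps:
$d{\left(B \right)} = - \frac{9}{4}$ ($d{\left(B \right)} = \frac{3}{4} \left(-3\right) = - \frac{9}{4}$)
$U{\left(L,q \right)} = 4 + L + q$
$C{\left(k \right)} = - \frac{13}{4}$ ($C{\left(k \right)} = 5 - \frac{33}{4} = - \frac{13}{4}$)
$\left(131 + C{\left(U{\left(-5,5 \right)} \right)}\right)^{2} = \left(131 - \frac{13}{4}\right)^{2} = \left(\frac{511}{4}\right)^{2} = \frac{261121}{16}$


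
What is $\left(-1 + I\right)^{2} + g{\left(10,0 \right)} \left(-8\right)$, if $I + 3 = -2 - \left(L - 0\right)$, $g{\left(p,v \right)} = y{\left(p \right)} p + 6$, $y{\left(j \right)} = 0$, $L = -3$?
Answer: $-39$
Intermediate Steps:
$g{\left(p,v \right)} = 6$ ($g{\left(p,v \right)} = 0 p + 6 = 0 + 6 = 6$)
$I = -2$ ($I = -3 - \left(-1 + 0\right) = -3 - -1 = -3 + \left(-2 + 3\right) = -3 + 1 = -2$)
$\left(-1 + I\right)^{2} + g{\left(10,0 \right)} \left(-8\right) = \left(-1 - 2\right)^{2} + 6 \left(-8\right) = \left(-3\right)^{2} - 48 = 9 - 48 = -39$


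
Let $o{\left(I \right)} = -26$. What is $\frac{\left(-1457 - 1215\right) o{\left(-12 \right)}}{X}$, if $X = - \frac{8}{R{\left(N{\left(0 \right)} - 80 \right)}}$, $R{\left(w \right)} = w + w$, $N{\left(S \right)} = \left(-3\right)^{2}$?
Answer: $1233128$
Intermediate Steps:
$N{\left(S \right)} = 9$
$R{\left(w \right)} = 2 w$
$X = \frac{4}{71}$ ($X = - \frac{8}{2 \left(9 - 80\right)} = - \frac{8}{2 \left(-71\right)} = - \frac{8}{-142} = \left(-8\right) \left(- \frac{1}{142}\right) = \frac{4}{71} \approx 0.056338$)
$\frac{\left(-1457 - 1215\right) o{\left(-12 \right)}}{X} = \frac{\left(-1457 - 1215\right) \left(-26\right)}{\frac{4}{71}} = \left(-2672\right) \left(-26\right) \frac{71}{4} = 69472 \cdot \frac{71}{4} = 1233128$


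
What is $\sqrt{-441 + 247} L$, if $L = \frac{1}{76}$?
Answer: $\frac{i \sqrt{194}}{76} \approx 0.18327 i$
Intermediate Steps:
$L = \frac{1}{76} \approx 0.013158$
$\sqrt{-441 + 247} L = \sqrt{-441 + 247} \cdot \frac{1}{76} = \sqrt{-194} \cdot \frac{1}{76} = i \sqrt{194} \cdot \frac{1}{76} = \frac{i \sqrt{194}}{76}$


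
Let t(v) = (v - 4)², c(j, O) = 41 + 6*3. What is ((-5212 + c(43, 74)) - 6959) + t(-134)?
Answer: 6932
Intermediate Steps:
c(j, O) = 59 (c(j, O) = 41 + 18 = 59)
t(v) = (-4 + v)²
((-5212 + c(43, 74)) - 6959) + t(-134) = ((-5212 + 59) - 6959) + (-4 - 134)² = (-5153 - 6959) + (-138)² = -12112 + 19044 = 6932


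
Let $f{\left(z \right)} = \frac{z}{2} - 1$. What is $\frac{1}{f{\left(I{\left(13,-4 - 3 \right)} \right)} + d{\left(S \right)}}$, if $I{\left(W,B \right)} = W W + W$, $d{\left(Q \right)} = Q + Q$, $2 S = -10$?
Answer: $\frac{1}{80} \approx 0.0125$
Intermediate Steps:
$S = -5$ ($S = \frac{1}{2} \left(-10\right) = -5$)
$d{\left(Q \right)} = 2 Q$
$I{\left(W,B \right)} = W + W^{2}$ ($I{\left(W,B \right)} = W^{2} + W = W + W^{2}$)
$f{\left(z \right)} = -1 + \frac{z}{2}$ ($f{\left(z \right)} = \frac{z}{2} - 1 = -1 + \frac{z}{2}$)
$\frac{1}{f{\left(I{\left(13,-4 - 3 \right)} \right)} + d{\left(S \right)}} = \frac{1}{\left(-1 + \frac{13 \left(1 + 13\right)}{2}\right) + 2 \left(-5\right)} = \frac{1}{\left(-1 + \frac{13 \cdot 14}{2}\right) - 10} = \frac{1}{\left(-1 + \frac{1}{2} \cdot 182\right) - 10} = \frac{1}{\left(-1 + 91\right) - 10} = \frac{1}{90 - 10} = \frac{1}{80}$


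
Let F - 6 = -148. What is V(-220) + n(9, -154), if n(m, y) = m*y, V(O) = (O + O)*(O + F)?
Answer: 157894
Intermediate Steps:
F = -142 (F = 6 - 148 = -142)
V(O) = 2*O*(-142 + O) (V(O) = (O + O)*(O - 142) = (2*O)*(-142 + O) = 2*O*(-142 + O))
V(-220) + n(9, -154) = 2*(-220)*(-142 - 220) + 9*(-154) = 2*(-220)*(-362) - 1386 = 159280 - 1386 = 157894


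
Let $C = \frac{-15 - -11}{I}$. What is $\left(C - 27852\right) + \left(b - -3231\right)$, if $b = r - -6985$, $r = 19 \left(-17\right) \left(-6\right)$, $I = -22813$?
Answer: $- \frac{358118470}{22813} \approx -15698.0$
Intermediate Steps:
$r = 1938$ ($r = \left(-323\right) \left(-6\right) = 1938$)
$b = 8923$ ($b = 1938 - -6985 = 1938 + 6985 = 8923$)
$C = \frac{4}{22813}$ ($C = \frac{-15 - -11}{-22813} = \left(-15 + 11\right) \left(- \frac{1}{22813}\right) = \left(-4\right) \left(- \frac{1}{22813}\right) = \frac{4}{22813} \approx 0.00017534$)
$\left(C - 27852\right) + \left(b - -3231\right) = \left(\frac{4}{22813} - 27852\right) + \left(8923 - -3231\right) = - \frac{635387672}{22813} + \left(8923 + 3231\right) = - \frac{635387672}{22813} + 12154 = - \frac{358118470}{22813}$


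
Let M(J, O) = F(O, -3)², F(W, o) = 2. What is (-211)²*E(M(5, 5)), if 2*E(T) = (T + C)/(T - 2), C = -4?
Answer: 0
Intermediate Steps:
M(J, O) = 4 (M(J, O) = 2² = 4)
E(T) = (-4 + T)/(2*(-2 + T)) (E(T) = ((T - 4)/(T - 2))/2 = ((-4 + T)/(-2 + T))/2 = (-4 + T)/(2*(-2 + T)))
(-211)²*E(M(5, 5)) = (-211)²*((-4 + 4)/(2*(-2 + 4))) = 44521*((½)*0/2) = 44521*((½)*(½)*0) = 44521*0 = 0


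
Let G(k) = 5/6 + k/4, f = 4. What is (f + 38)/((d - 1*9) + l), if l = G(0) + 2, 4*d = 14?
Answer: -63/4 ≈ -15.750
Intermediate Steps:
d = 7/2 (d = (1/4)*14 = 7/2 ≈ 3.5000)
G(k) = 5/6 + k/4 (G(k) = 5*(1/6) + k*(1/4) = 5/6 + k/4)
l = 17/6 (l = (5/6 + (1/4)*0) + 2 = (5/6 + 0) + 2 = 5/6 + 2 = 17/6 ≈ 2.8333)
(f + 38)/((d - 1*9) + l) = (4 + 38)/((7/2 - 1*9) + 17/6) = 42/((7/2 - 9) + 17/6) = 42/(-11/2 + 17/6) = 42/(-8/3) = 42*(-3/8) = -63/4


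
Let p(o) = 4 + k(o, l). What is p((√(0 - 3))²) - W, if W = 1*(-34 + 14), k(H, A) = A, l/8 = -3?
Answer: 0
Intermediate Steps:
l = -24 (l = 8*(-3) = -24)
p(o) = -20 (p(o) = 4 - 24 = -20)
W = -20 (W = 1*(-20) = -20)
p((√(0 - 3))²) - W = -20 - 1*(-20) = -20 + 20 = 0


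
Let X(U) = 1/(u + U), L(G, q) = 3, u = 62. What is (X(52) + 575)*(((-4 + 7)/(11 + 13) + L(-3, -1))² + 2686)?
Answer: 11309448479/7296 ≈ 1.5501e+6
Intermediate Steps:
X(U) = 1/(62 + U)
(X(52) + 575)*(((-4 + 7)/(11 + 13) + L(-3, -1))² + 2686) = (1/(62 + 52) + 575)*(((-4 + 7)/(11 + 13) + 3)² + 2686) = (1/114 + 575)*((3/24 + 3)² + 2686) = (1/114 + 575)*((3*(1/24) + 3)² + 2686) = 65551*((⅛ + 3)² + 2686)/114 = 65551*((25/8)² + 2686)/114 = 65551*(625/64 + 2686)/114 = (65551/114)*(172529/64) = 11309448479/7296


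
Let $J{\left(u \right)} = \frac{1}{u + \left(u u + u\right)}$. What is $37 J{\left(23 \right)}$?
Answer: $\frac{37}{575} \approx 0.064348$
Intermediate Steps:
$J{\left(u \right)} = \frac{1}{u^{2} + 2 u}$ ($J{\left(u \right)} = \frac{1}{u + \left(u^{2} + u\right)} = \frac{1}{u + \left(u + u^{2}\right)} = \frac{1}{u^{2} + 2 u}$)
$37 J{\left(23 \right)} = 37 \frac{1}{23 \left(2 + 23\right)} = 37 \frac{1}{23 \cdot 25} = 37 \cdot \frac{1}{23} \cdot \frac{1}{25} = 37 \cdot \frac{1}{575} = \frac{37}{575}$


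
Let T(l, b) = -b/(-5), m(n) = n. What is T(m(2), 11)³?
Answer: 1331/125 ≈ 10.648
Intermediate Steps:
T(l, b) = b/5 (T(l, b) = -b*(-1)/5 = -(-1)*b/5 = b/5)
T(m(2), 11)³ = ((⅕)*11)³ = (11/5)³ = 1331/125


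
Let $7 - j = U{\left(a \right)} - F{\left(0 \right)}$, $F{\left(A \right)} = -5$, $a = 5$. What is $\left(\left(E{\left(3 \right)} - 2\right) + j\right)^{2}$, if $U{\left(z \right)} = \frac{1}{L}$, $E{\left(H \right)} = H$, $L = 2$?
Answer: $\frac{25}{4} \approx 6.25$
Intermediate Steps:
$U{\left(z \right)} = \frac{1}{2}$
$j = \frac{3}{2}$ ($j = 7 - \left(\frac{1}{2} - -5\right) = 7 - \left(\frac{1}{2} + 5\right) = 7 - \frac{11}{2} = \frac{3}{2} \approx 1.5$)
$\left(\left(E{\left(3 \right)} - 2\right) + j\right)^{2} = \left(\left(3 - 2\right) + \frac{3}{2}\right)^{2} = \left(1 + \frac{3}{2}\right)^{2} = \left(\frac{5}{2}\right)^{2} = \frac{25}{4}$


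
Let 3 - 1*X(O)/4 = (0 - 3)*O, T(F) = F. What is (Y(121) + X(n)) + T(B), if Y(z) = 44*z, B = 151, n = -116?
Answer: 4095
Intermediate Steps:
X(O) = 12 + 12*O (X(O) = 12 - 4*(0 - 3)*O = 12 - (-12)*O = 12 + 12*O)
(Y(121) + X(n)) + T(B) = (44*121 + (12 + 12*(-116))) + 151 = (5324 + (12 - 1392)) + 151 = (5324 - 1380) + 151 = 3944 + 151 = 4095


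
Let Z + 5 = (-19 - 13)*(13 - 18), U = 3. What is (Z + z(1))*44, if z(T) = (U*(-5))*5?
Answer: 3520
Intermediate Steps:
z(T) = -75 (z(T) = (3*(-5))*5 = -15*5 = -75)
Z = 155 (Z = -5 + (-19 - 13)*(13 - 18) = -5 - 32*(-5) = -5 + 160 = 155)
(Z + z(1))*44 = (155 - 75)*44 = 80*44 = 3520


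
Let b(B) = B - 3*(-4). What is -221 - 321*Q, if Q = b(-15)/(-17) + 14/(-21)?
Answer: -1082/17 ≈ -63.647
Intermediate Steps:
b(B) = 12 + B (b(B) = B + 12 = 12 + B)
Q = -25/51 (Q = (12 - 15)/(-17) + 14/(-21) = -3*(-1/17) + 14*(-1/21) = 3/17 - ⅔ = -25/51 ≈ -0.49020)
-221 - 321*Q = -221 - 321*(-25/51) = -221 + 2675/17 = -1082/17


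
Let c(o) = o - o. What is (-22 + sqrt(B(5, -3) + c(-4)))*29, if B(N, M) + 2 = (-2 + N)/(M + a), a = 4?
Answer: -609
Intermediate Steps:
c(o) = 0
B(N, M) = -2 + (-2 + N)/(4 + M) (B(N, M) = -2 + (-2 + N)/(M + 4) = -2 + (-2 + N)/(4 + M))
(-22 + sqrt(B(5, -3) + c(-4)))*29 = (-22 + sqrt((-10 + 5 - 2*(-3))/(4 - 3) + 0))*29 = (-22 + sqrt((-10 + 5 + 6)/1 + 0))*29 = (-22 + sqrt(1*1 + 0))*29 = (-22 + sqrt(1 + 0))*29 = (-22 + sqrt(1))*29 = (-22 + 1)*29 = -21*29 = -609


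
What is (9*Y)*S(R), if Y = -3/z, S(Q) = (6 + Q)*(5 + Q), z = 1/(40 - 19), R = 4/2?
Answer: -31752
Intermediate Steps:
R = 2 (R = 4*(½) = 2)
z = 1/21 ≈ 0.047619
S(Q) = (5 + Q)*(6 + Q)
Y = -63 (Y = -3/1/21 = -3*21 = -63)
(9*Y)*S(R) = (9*(-63))*(30 + 2² + 11*2) = -567*(30 + 4 + 22) = -567*56 = -31752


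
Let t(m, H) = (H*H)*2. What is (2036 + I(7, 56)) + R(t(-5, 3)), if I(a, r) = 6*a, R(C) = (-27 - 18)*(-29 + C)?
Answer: 2573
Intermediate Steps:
t(m, H) = 2*H**2 (t(m, H) = H**2*2 = 2*H**2)
R(C) = 1305 - 45*C (R(C) = -45*(-29 + C) = 1305 - 45*C)
(2036 + I(7, 56)) + R(t(-5, 3)) = (2036 + 6*7) + (1305 - 90*3**2) = (2036 + 42) + (1305 - 90*9) = 2078 + (1305 - 45*18) = 2078 + (1305 - 810) = 2078 + 495 = 2573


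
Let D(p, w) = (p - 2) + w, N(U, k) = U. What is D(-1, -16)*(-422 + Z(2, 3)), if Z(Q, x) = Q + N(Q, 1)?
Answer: 7942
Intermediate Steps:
Z(Q, x) = 2*Q (Z(Q, x) = Q + Q = 2*Q)
D(p, w) = -2 + p + w (D(p, w) = (-2 + p) + w = -2 + p + w)
D(-1, -16)*(-422 + Z(2, 3)) = (-2 - 1 - 16)*(-422 + 2*2) = -19*(-422 + 4) = -19*(-418) = 7942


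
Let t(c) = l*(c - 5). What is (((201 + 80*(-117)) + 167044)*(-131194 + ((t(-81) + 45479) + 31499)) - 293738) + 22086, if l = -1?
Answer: -8546586702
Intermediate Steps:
t(c) = 5 - c (t(c) = -(c - 5) = -(-5 + c) = 5 - c)
(((201 + 80*(-117)) + 167044)*(-131194 + ((t(-81) + 45479) + 31499)) - 293738) + 22086 = (((201 + 80*(-117)) + 167044)*(-131194 + (((5 - 1*(-81)) + 45479) + 31499)) - 293738) + 22086 = (((201 - 9360) + 167044)*(-131194 + (((5 + 81) + 45479) + 31499)) - 293738) + 22086 = ((-9159 + 167044)*(-131194 + ((86 + 45479) + 31499)) - 293738) + 22086 = (157885*(-131194 + (45565 + 31499)) - 293738) + 22086 = (157885*(-131194 + 77064) - 293738) + 22086 = (157885*(-54130) - 293738) + 22086 = (-8546315050 - 293738) + 22086 = -8546608788 + 22086 = -8546586702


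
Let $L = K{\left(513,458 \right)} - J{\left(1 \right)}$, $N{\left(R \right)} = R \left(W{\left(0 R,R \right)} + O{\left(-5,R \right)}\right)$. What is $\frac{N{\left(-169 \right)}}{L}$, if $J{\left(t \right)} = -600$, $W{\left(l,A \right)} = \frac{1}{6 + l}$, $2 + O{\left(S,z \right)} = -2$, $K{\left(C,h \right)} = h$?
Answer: $\frac{169}{276} \approx 0.61232$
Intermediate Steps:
$O{\left(S,z \right)} = -4$ ($O{\left(S,z \right)} = -2 - 2 = -4$)
$N{\left(R \right)} = - \frac{23 R}{6}$ ($N{\left(R \right)} = R \left(\frac{1}{6 + 0 R} - 4\right) = R \left(\frac{1}{6 + 0} - 4\right) = R \left(\frac{1}{6} - 4\right) = R \left(- \frac{23}{6}\right) = - \frac{23 R}{6}$)
$L = 1058$ ($L = 458 - -600 = 458 + 600 = 1058$)
$\frac{N{\left(-169 \right)}}{L} = \frac{\left(- \frac{23}{6}\right) \left(-169\right)}{1058} = \frac{3887}{6} \cdot \frac{1}{1058} = \frac{169}{276}$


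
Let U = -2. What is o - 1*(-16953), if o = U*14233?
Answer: -11513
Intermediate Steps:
o = -28466 (o = -2*14233 = -28466)
o - 1*(-16953) = -28466 - 1*(-16953) = -28466 + 16953 = -11513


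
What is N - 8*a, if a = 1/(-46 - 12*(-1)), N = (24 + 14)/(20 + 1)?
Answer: 730/357 ≈ 2.0448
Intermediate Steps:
N = 38/21 ≈ 1.8095
a = -1/34 (a = 1/(-46 + 12) = 1/(-34) = -1/34 ≈ -0.029412)
N - 8*a = 38/21 - 8*(-1/34) = 38/21 + 4/17 = 730/357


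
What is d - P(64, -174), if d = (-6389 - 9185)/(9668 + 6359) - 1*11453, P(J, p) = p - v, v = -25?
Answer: -181184782/16027 ≈ -11305.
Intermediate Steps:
P(J, p) = 25 + p (P(J, p) = p - 1*(-25) = p + 25 = 25 + p)
d = -183572805/16027 (d = -15574/16027 - 11453 = -183572805/16027 ≈ -11454.)
d - P(64, -174) = -183572805/16027 - (25 - 174) = -183572805/16027 - 1*(-149) = -183572805/16027 + 149 = -181184782/16027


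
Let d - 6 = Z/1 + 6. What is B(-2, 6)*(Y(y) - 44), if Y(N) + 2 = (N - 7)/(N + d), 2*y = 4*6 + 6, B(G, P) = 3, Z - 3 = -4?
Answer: -1782/13 ≈ -137.08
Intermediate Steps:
Z = -1 (Z = 3 - 4 = -1)
d = 11 (d = 6 + (-1/1 + 6) = 6 + (-1*1 + 6) = 6 + (-1 + 6) = 6 + 5 = 11)
y = 15 (y = (4*6 + 6)/2 = (24 + 6)/2 = (1/2)*30 = 15)
Y(N) = -2 + (-7 + N)/(11 + N) (Y(N) = -2 + (N - 7)/(N + 11) = -2 + (-7 + N)/(11 + N))
B(-2, 6)*(Y(y) - 44) = 3*((-29 - 1*15)/(11 + 15) - 44) = 3*((-29 - 15)/26 - 44) = 3*((1/26)*(-44) - 44) = 3*(-22/13 - 44) = 3*(-594/13) = -1782/13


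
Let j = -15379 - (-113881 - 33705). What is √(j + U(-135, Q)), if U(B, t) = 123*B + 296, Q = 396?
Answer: √115898 ≈ 340.44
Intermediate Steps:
U(B, t) = 296 + 123*B
j = 132207 (j = -15379 - 1*(-147586) = -15379 + 147586 = 132207)
√(j + U(-135, Q)) = √(132207 + (296 + 123*(-135))) = √(132207 + (296 - 16605)) = √(132207 - 16309) = √115898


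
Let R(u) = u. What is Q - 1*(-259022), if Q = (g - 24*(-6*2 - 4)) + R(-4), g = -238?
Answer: 259164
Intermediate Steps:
Q = 142 (Q = (-238 - 24*(-6*2 - 4)) - 4 = (-238 - 24*(-12 - 4)) - 4 = (-238 - 24*(-16)) - 4 = (-238 + 384) - 4 = 146 - 4 = 142)
Q - 1*(-259022) = 142 - 1*(-259022) = 142 + 259022 = 259164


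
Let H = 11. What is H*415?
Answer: 4565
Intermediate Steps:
H*415 = 11*415 = 4565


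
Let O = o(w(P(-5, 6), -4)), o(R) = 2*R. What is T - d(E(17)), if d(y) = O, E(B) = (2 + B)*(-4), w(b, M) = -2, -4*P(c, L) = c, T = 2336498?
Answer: 2336502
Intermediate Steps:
P(c, L) = -c/4
O = -4 (O = 2*(-2) = -4)
E(B) = -8 - 4*B
d(y) = -4
T - d(E(17)) = 2336498 - 1*(-4) = 2336498 + 4 = 2336502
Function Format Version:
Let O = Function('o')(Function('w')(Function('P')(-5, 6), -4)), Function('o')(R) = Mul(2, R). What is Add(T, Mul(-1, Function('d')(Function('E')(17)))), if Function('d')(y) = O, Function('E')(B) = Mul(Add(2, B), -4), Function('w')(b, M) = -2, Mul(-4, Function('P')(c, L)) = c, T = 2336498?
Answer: 2336502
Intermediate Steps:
Function('P')(c, L) = Mul(Rational(-1, 4), c)
O = -4 (O = Mul(2, -2) = -4)
Function('E')(B) = Add(-8, Mul(-4, B))
Function('d')(y) = -4
Add(T, Mul(-1, Function('d')(Function('E')(17)))) = Add(2336498, Mul(-1, -4)) = Add(2336498, 4) = 2336502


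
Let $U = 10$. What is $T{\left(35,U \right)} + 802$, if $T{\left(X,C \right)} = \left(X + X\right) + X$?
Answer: $907$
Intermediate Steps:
$T{\left(X,C \right)} = 3 X$ ($T{\left(X,C \right)} = 2 X + X = 3 X$)
$T{\left(35,U \right)} + 802 = 3 \cdot 35 + 802 = 105 + 802 = 907$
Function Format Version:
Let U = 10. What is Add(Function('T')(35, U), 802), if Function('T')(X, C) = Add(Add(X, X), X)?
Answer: 907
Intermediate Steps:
Function('T')(X, C) = Mul(3, X) (Function('T')(X, C) = Add(Mul(2, X), X) = Mul(3, X))
Add(Function('T')(35, U), 802) = Add(Mul(3, 35), 802) = Add(105, 802) = 907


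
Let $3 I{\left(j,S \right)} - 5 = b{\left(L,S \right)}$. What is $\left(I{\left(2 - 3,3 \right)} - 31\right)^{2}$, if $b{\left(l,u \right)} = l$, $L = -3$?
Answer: $\frac{8281}{9} \approx 920.11$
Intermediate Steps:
$I{\left(j,S \right)} = \frac{2}{3}$ ($I{\left(j,S \right)} = \frac{5}{3} + \frac{1}{3} \left(-3\right) = \frac{5}{3} - 1 = \frac{2}{3}$)
$\left(I{\left(2 - 3,3 \right)} - 31\right)^{2} = \left(\frac{2}{3} - 31\right)^{2} = \left(- \frac{91}{3}\right)^{2} = \frac{8281}{9}$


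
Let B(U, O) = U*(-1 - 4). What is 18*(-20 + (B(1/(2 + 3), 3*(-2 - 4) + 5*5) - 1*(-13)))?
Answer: -144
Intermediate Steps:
B(U, O) = -5*U (B(U, O) = U*(-5) = -5*U)
18*(-20 + (B(1/(2 + 3), 3*(-2 - 4) + 5*5) - 1*(-13))) = 18*(-20 + (-5/(2 + 3) - 1*(-13))) = 18*(-20 + (-5/5 + 13)) = 18*(-20 + (-5*⅕ + 13)) = 18*(-20 + (-1 + 13)) = 18*(-20 + 12) = 18*(-8) = -144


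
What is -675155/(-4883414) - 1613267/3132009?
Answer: -5763659117143/15294896598726 ≈ -0.37684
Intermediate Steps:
-675155/(-4883414) - 1613267/3132009 = -675155*(-1/4883414) - 1613267*1/3132009 = 675155/4883414 - 1613267/3132009 = -5763659117143/15294896598726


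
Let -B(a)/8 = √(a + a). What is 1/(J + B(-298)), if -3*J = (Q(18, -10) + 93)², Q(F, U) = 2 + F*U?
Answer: -21675/52543921 + 144*I*√149/52543921 ≈ -0.00041251 + 3.3453e-5*I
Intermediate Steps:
B(a) = -8*√2*√a (B(a) = -8*√(a + a) = -8*√2*√a)
J = -7225/3 (J = -((2 + 18*(-10)) + 93)²/3 = -((2 - 180) + 93)²/3 = -(-178 + 93)²/3 = -⅓*(-85)² = -⅓*7225 = -7225/3 ≈ -2408.3)
1/(J + B(-298)) = 1/(-7225/3 - 8*√2*√(-298)) = 1/(-7225/3 - 8*√2*I*√298) = 1/(-7225/3 - 16*I*√149)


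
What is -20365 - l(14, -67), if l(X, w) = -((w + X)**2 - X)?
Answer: -17570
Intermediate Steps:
l(X, w) = X - (X + w)**2 (l(X, w) = -((X + w)**2 - X) = X - (X + w)**2)
-20365 - l(14, -67) = -20365 - (14 - (14 - 67)**2) = -20365 - (14 - 1*(-53)**2) = -20365 - (14 - 1*2809) = -20365 - (14 - 2809) = -20365 - 1*(-2795) = -20365 + 2795 = -17570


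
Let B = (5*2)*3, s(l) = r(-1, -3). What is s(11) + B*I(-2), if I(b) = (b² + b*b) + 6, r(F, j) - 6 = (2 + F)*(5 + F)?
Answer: 430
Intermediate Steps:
r(F, j) = 6 + (2 + F)*(5 + F)
s(l) = 10 (s(l) = 16 + (-1)² + 7*(-1) = 16 + 1 - 7 = 10)
B = 30 (B = 10*3 = 30)
I(b) = 6 + 2*b² (I(b) = (b² + b²) + 6 = 2*b² + 6 = 6 + 2*b²)
s(11) + B*I(-2) = 10 + 30*(6 + 2*(-2)²) = 10 + 30*(6 + 2*4) = 10 + 30*(6 + 8) = 10 + 30*14 = 10 + 420 = 430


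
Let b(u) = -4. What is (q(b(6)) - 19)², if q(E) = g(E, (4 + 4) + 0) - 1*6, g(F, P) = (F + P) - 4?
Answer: 625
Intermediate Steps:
g(F, P) = -4 + F + P
q(E) = -2 + E (q(E) = (-4 + E + ((4 + 4) + 0)) - 1*6 = (-4 + E + (8 + 0)) - 6 = (-4 + E + 8) - 6 = (4 + E) - 6 = -2 + E)
(q(b(6)) - 19)² = ((-2 - 4) - 19)² = (-6 - 19)² = (-25)² = 625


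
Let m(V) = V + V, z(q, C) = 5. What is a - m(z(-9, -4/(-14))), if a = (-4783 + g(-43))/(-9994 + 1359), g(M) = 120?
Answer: -81687/8635 ≈ -9.4600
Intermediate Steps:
a = 4663/8635 (a = (-4783 + 120)/(-9994 + 1359) = -4663/(-8635) = -4663*(-1/8635) = 4663/8635 ≈ 0.54001)
m(V) = 2*V
a - m(z(-9, -4/(-14))) = 4663/8635 - 2*5 = 4663/8635 - 1*10 = 4663/8635 - 10 = -81687/8635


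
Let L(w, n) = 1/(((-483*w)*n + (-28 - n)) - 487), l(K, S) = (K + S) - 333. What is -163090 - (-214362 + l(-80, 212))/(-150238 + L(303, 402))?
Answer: -480520871511316145/2946328185057 ≈ -1.6309e+5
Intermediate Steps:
l(K, S) = -333 + K + S
L(w, n) = 1/(-515 - n - 483*n*w) (L(w, n) = 1/((-483*n*w + (-28 - n)) - 487) = 1/((-28 - n - 483*n*w) - 487) = 1/(-515 - n - 483*n*w))
-163090 - (-214362 + l(-80, 212))/(-150238 + L(303, 402)) = -163090 - (-214362 + (-333 - 80 + 212))/(-150238 - 1/(515 + 402 + 483*402*303)) = -163090 - (-214362 - 201)/(-150238 - 1/(515 + 402 + 58832298)) = -163090 - (-214563)/(-150238 - 1/58833215) = -163090 - (-214563)/(-8838984555171/58833215) = -163090 - (-214563)*(-58833215)/8838984555171 = -163090 - 1*4207810370015/2946328185057 = -163090 - 4207810370015/2946328185057 = -480520871511316145/2946328185057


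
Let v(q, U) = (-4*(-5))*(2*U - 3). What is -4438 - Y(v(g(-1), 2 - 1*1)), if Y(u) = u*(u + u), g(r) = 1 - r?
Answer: -5238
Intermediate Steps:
v(q, U) = -60 + 40*U (v(q, U) = 20*(-3 + 2*U) = -60 + 40*U)
Y(u) = 2*u² (Y(u) = u*(2*u) = 2*u²)
-4438 - Y(v(g(-1), 2 - 1*1)) = -4438 - 2*(-60 + 40*(2 - 1*1))² = -4438 - 2*(-60 + 40*(2 - 1))² = -4438 - 2*(-60 + 40*1)² = -4438 - 2*(-60 + 40)² = -4438 - 2*(-20)² = -4438 - 2*400 = -4438 - 1*800 = -4438 - 800 = -5238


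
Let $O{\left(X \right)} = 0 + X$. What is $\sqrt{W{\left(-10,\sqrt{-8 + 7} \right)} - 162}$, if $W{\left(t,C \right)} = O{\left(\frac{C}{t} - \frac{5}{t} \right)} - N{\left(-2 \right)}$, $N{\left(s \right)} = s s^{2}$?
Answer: $\frac{\sqrt{-15350 - 10 i}}{10} \approx 0.0040357 - 12.39 i$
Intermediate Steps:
$O{\left(X \right)} = X$
$N{\left(s \right)} = s^{3}$
$W{\left(t,C \right)} = 8 - \frac{5}{t} + \frac{C}{t}$ ($W{\left(t,C \right)} = \left(\frac{C}{t} - \frac{5}{t}\right) - \left(-2\right)^{3} = \left(- \frac{5}{t} + \frac{C}{t}\right) - -8 = \left(- \frac{5}{t} + \frac{C}{t}\right) + 8 = 8 - \frac{5}{t} + \frac{C}{t}$)
$\sqrt{W{\left(-10,\sqrt{-8 + 7} \right)} - 162} = \sqrt{\frac{-5 + \sqrt{-8 + 7} + 8 \left(-10\right)}{-10} - 162} = \sqrt{- \frac{-5 + \sqrt{-1} - 80}{10} - 162} = \sqrt{- \frac{-5 + i - 80}{10} - 162} = \sqrt{- \frac{-85 + i}{10} - 162} = \sqrt{\left(\frac{17}{2} - \frac{i}{10}\right) - 162} = \sqrt{- \frac{307}{2} - \frac{i}{10}}$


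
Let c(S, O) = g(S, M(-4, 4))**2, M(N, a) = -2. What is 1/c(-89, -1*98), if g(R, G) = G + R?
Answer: 1/8281 ≈ 0.00012076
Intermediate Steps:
c(S, O) = (-2 + S)**2
1/c(-89, -1*98) = 1/((-2 - 89)**2) = 1/((-91)**2) = 1/8281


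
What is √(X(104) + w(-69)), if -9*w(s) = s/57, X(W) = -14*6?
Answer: I*√272479/57 ≈ 9.1578*I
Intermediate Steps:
X(W) = -84
w(s) = -s/513 (w(s) = -s/(9*57) = -s/513)
√(X(104) + w(-69)) = √(-84 - 1/513*(-69)) = √(-84 + 23/171) = √(-14341/171) = I*√272479/57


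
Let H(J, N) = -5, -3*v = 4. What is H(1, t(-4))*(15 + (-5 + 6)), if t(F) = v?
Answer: -80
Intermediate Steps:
v = -4/3 (v = -1/3*4 = -4/3 ≈ -1.3333)
t(F) = -4/3
H(1, t(-4))*(15 + (-5 + 6)) = -5*(15 + (-5 + 6)) = -5*(15 + 1) = -5*16 = -80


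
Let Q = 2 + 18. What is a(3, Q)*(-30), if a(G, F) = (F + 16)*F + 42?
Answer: -22860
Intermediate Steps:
Q = 20
a(G, F) = 42 + F*(16 + F) (a(G, F) = (16 + F)*F + 42 = F*(16 + F) + 42 = 42 + F*(16 + F))
a(3, Q)*(-30) = (42 + 20² + 16*20)*(-30) = (42 + 400 + 320)*(-30) = 762*(-30) = -22860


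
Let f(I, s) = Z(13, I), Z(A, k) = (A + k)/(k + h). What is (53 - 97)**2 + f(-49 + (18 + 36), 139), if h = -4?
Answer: 1954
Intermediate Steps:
Z(A, k) = (A + k)/(-4 + k) (Z(A, k) = (A + k)/(k - 4) = (A + k)/(-4 + k))
f(I, s) = (13 + I)/(-4 + I)
(53 - 97)**2 + f(-49 + (18 + 36), 139) = (53 - 97)**2 + (13 + (-49 + (18 + 36)))/(-4 + (-49 + (18 + 36))) = (-44)**2 + (13 + (-49 + 54))/(-4 + (-49 + 54)) = 1936 + (13 + 5)/(-4 + 5) = 1936 + 18/1 = 1936 + 1*18 = 1936 + 18 = 1954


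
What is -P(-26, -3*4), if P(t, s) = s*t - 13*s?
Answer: -468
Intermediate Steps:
P(t, s) = -13*s + s*t
-P(-26, -3*4) = -(-3*4)*(-13 - 26) = -(-12)*(-39) = -1*468 = -468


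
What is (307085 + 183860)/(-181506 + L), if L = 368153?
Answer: 490945/186647 ≈ 2.6303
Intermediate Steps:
(307085 + 183860)/(-181506 + L) = (307085 + 183860)/(-181506 + 368153) = 490945/186647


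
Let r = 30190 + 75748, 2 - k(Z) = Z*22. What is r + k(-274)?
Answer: 111968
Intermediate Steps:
k(Z) = 2 - 22*Z (k(Z) = 2 - Z*22 = 2 - 22*Z)
r = 105938
r + k(-274) = 105938 + (2 - 22*(-274)) = 105938 + (2 + 6028) = 105938 + 6030 = 111968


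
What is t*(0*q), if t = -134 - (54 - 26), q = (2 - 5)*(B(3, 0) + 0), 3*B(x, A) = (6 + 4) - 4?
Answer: 0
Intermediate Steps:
B(x, A) = 2 (B(x, A) = ((6 + 4) - 4)/3 = (10 - 4)/3 = (⅓)*6 = 2)
q = -6 (q = (2 - 5)*(2 + 0) = -3*2 = -6)
t = -162 (t = -134 - 1*28 = -134 - 28 = -162)
t*(0*q) = -0*(-6) = -162*0 = 0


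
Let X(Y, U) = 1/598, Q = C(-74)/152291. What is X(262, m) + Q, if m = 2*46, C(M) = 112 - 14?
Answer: 210895/91070018 ≈ 0.0023157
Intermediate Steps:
C(M) = 98
m = 92
Q = 98/152291 ≈ 0.00064350
X(Y, U) = 1/598
X(262, m) + Q = 1/598 + 98/152291 = 210895/91070018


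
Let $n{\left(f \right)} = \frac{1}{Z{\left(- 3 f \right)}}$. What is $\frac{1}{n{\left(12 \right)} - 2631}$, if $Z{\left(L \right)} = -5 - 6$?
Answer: $- \frac{11}{28942} \approx -0.00038007$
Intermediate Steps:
$Z{\left(L \right)} = -11$ ($Z{\left(L \right)} = -5 - 6 = -11$)
$n{\left(f \right)} = - \frac{1}{11}$ ($n{\left(f \right)} = \frac{1}{-11} = - \frac{1}{11}$)
$\frac{1}{n{\left(12 \right)} - 2631} = \frac{1}{- \frac{1}{11} - 2631} = \frac{1}{- \frac{28942}{11}} = - \frac{11}{28942}$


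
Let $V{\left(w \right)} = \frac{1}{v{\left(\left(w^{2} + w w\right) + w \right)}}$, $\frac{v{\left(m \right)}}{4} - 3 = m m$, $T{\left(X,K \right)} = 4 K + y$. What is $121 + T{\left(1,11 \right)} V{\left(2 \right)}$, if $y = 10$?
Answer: $\frac{24953}{206} \approx 121.13$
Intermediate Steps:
$T{\left(X,K \right)} = 10 + 4 K$ ($T{\left(X,K \right)} = 4 K + 10 = 10 + 4 K$)
$v{\left(m \right)} = 12 + 4 m^{2}$ ($v{\left(m \right)} = 12 + 4 m m = 12 + 4 m^{2}$)
$V{\left(w \right)} = \frac{1}{12 + 4 \left(w + 2 w^{2}\right)^{2}}$ ($V{\left(w \right)} = \frac{1}{12 + 4 \left(\left(w^{2} + w w\right) + w\right)^{2}} = \frac{1}{12 + 4 \left(\left(w^{2} + w^{2}\right) + w\right)^{2}} = \frac{1}{12 + 4 \left(2 w^{2} + w\right)^{2}} = \frac{1}{12 + 4 \left(w + 2 w^{2}\right)^{2}}$)
$121 + T{\left(1,11 \right)} V{\left(2 \right)} = 121 + \left(10 + 4 \cdot 11\right) \frac{1}{4 \left(3 + 2^{2} \left(1 + 2 \cdot 2\right)^{2}\right)} = 121 + \left(10 + 44\right) \frac{1}{4 \left(3 + 4 \left(1 + 4\right)^{2}\right)} = 121 + 54 \frac{1}{4 \left(3 + 4 \cdot 5^{2}\right)} = 121 + 54 \frac{1}{4 \left(3 + 4 \cdot 25\right)} = 121 + 54 \frac{1}{4 \left(3 + 100\right)} = 121 + 54 \frac{1}{4 \cdot 103} = 121 + 54 \cdot \frac{1}{4} \cdot \frac{1}{103} = 121 + 54 \cdot \frac{1}{412} = 121 + \frac{27}{206} = \frac{24953}{206}$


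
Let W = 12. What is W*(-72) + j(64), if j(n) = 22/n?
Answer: -27637/32 ≈ -863.66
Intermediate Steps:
W*(-72) + j(64) = 12*(-72) + 22/64 = -864 + 22*(1/64) = -864 + 11/32 = -27637/32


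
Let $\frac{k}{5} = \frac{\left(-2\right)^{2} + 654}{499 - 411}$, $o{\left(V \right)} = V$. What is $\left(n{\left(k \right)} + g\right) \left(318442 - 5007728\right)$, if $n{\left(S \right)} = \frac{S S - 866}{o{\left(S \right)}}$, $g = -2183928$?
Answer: $\frac{52945950873346259}{5170} \approx 1.0241 \cdot 10^{13}$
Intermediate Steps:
$k = \frac{1645}{44}$ ($k = 5 \frac{\left(-2\right)^{2} + 654}{499 - 411} = 5 \frac{4 + 654}{88} = 5 \cdot 658 \cdot \frac{1}{88} = 5 \cdot \frac{329}{44} = \frac{1645}{44} \approx 37.386$)
$n{\left(S \right)} = \frac{-866 + S^{2}}{S}$ ($n{\left(S \right)} = \frac{S S - 866}{S} = \frac{S^{2} - 866}{S} = \frac{-866 + S^{2}}{S}$)
$\left(n{\left(k \right)} + g\right) \left(318442 - 5007728\right) = \left(\left(\frac{1645}{44} - \frac{866}{\frac{1645}{44}}\right) - 2183928\right) \left(318442 - 5007728\right) = \left(\left(\frac{1645}{44} - \frac{38104}{1645}\right) - 2183928\right) \left(-4689286\right) = \left(\frac{1029449}{72380} - 2183928\right) \left(-4689286\right) = \left(- \frac{158071679191}{72380}\right) \left(-4689286\right) = \frac{52945950873346259}{5170}$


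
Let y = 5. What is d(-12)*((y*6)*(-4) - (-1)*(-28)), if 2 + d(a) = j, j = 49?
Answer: -6956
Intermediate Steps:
d(a) = 47 (d(a) = -2 + 49 = 47)
d(-12)*((y*6)*(-4) - (-1)*(-28)) = 47*((5*6)*(-4) - (-1)*(-28)) = 47*(30*(-4) - 1*28) = 47*(-120 - 28) = 47*(-148) = -6956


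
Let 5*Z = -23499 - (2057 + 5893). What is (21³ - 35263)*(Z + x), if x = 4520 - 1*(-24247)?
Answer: -2922260772/5 ≈ -5.8445e+8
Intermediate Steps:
Z = -31449/5 (Z = (-23499 - (2057 + 5893))/5 = (-23499 - 1*7950)/5 = (-23499 - 7950)/5 = (⅕)*(-31449) = -31449/5 ≈ -6289.8)
x = 28767 (x = 4520 + 24247 = 28767)
(21³ - 35263)*(Z + x) = (21³ - 35263)*(-31449/5 + 28767) = (9261 - 35263)*(112386/5) = -26002*112386/5 = -2922260772/5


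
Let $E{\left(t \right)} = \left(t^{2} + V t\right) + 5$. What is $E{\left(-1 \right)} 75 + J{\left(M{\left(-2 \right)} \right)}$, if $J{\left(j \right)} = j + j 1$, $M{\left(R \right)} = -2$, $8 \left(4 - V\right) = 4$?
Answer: $\frac{367}{2} \approx 183.5$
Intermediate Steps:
$V = \frac{7}{2}$ ($V = 4 - \frac{1}{2} = \frac{7}{2} \approx 3.5$)
$E{\left(t \right)} = 5 + t^{2} + \frac{7 t}{2}$ ($E{\left(t \right)} = \left(t^{2} + \frac{7 t}{2}\right) + 5 = 5 + t^{2} + \frac{7 t}{2}$)
$J{\left(j \right)} = 2 j$ ($J{\left(j \right)} = j + j = 2 j$)
$E{\left(-1 \right)} 75 + J{\left(M{\left(-2 \right)} \right)} = \left(5 + \left(-1\right)^{2} + \frac{7}{2} \left(-1\right)\right) 75 + 2 \left(-2\right) = \left(5 + 1 - \frac{7}{2}\right) 75 - 4 = \frac{5}{2} \cdot 75 - 4 = \frac{375}{2} - 4 = \frac{367}{2}$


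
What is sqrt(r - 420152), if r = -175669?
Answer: I*sqrt(595821) ≈ 771.89*I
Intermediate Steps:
sqrt(r - 420152) = sqrt(-175669 - 420152) = sqrt(-595821) = I*sqrt(595821)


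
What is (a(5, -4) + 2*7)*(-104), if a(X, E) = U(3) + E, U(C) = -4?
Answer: -624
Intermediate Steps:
a(X, E) = -4 + E
(a(5, -4) + 2*7)*(-104) = ((-4 - 4) + 2*7)*(-104) = (-8 + 14)*(-104) = 6*(-104) = -624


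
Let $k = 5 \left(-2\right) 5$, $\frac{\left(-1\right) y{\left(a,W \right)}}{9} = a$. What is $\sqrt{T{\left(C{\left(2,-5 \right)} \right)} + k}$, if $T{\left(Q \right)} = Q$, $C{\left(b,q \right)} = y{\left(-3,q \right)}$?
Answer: $i \sqrt{23} \approx 4.7958 i$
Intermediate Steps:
$y{\left(a,W \right)} = - 9 a$
$C{\left(b,q \right)} = 27$ ($C{\left(b,q \right)} = \left(-9\right) \left(-3\right) = 27$)
$k = -50$ ($k = \left(-10\right) 5 = -50$)
$\sqrt{T{\left(C{\left(2,-5 \right)} \right)} + k} = \sqrt{27 - 50} = \sqrt{-23} = i \sqrt{23}$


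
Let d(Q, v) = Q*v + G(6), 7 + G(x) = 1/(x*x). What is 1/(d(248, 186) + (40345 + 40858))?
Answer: 36/4583665 ≈ 7.8540e-6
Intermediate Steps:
G(x) = -7 + x⁻² (G(x) = -7 + 1/(x*x) = -7 + x⁻²)
d(Q, v) = -251/36 + Q*v (d(Q, v) = Q*v + (-7 + 6⁻²) = Q*v + (-7 + 1/36) = Q*v - 251/36 = -251/36 + Q*v)
1/(d(248, 186) + (40345 + 40858)) = 1/((-251/36 + 248*186) + (40345 + 40858)) = 1/((-251/36 + 46128) + 81203) = 1/(1660357/36 + 81203) = 1/(4583665/36) = 36/4583665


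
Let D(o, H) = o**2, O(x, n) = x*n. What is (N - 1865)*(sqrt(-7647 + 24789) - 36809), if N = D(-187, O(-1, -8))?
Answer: -1218525136 + 33104*sqrt(17142) ≈ -1.2142e+9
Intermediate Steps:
O(x, n) = n*x
N = 34969 (N = (-187)**2 = 34969)
(N - 1865)*(sqrt(-7647 + 24789) - 36809) = (34969 - 1865)*(sqrt(-7647 + 24789) - 36809) = 33104*(sqrt(17142) - 36809) = 33104*(-36809 + sqrt(17142)) = -1218525136 + 33104*sqrt(17142)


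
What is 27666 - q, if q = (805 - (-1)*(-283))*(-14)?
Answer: 34974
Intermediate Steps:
q = -7308 (q = (805 - 1*283)*(-14) = (805 - 283)*(-14) = 522*(-14) = -7308)
27666 - q = 27666 - 1*(-7308) = 27666 + 7308 = 34974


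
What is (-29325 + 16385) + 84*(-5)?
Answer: -13360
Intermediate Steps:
(-29325 + 16385) + 84*(-5) = -12940 - 420 = -13360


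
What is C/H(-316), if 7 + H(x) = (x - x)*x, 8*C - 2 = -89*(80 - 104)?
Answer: -1069/28 ≈ -38.179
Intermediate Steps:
C = 1069/4 (C = ¼ + (-89*(80 - 104))/8 = ¼ + (-89*(-24))/8 = ¼ + (⅛)*2136 = ¼ + 267 = 1069/4 ≈ 267.25)
H(x) = -7 (H(x) = -7 + (x - x)*x = -7 + 0*x = -7 + 0 = -7)
C/H(-316) = (1069/4)/(-7) = (1069/4)*(-⅐) = -1069/28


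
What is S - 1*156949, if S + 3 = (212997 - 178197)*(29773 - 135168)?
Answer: -3667902952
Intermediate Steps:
S = -3667746003 (S = -3 + (212997 - 178197)*(29773 - 135168) = -3 + 34800*(-105395) = -3 - 3667746000 = -3667746003)
S - 1*156949 = -3667746003 - 1*156949 = -3667746003 - 156949 = -3667902952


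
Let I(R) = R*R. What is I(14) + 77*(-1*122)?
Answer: -9198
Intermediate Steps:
I(R) = R²
I(14) + 77*(-1*122) = 14² + 77*(-1*122) = 196 + 77*(-122) = 196 - 9394 = -9198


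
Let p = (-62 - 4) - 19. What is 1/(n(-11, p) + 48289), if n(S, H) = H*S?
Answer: 1/49224 ≈ 2.0315e-5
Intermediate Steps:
p = -85 (p = -66 - 19 = -85)
1/(n(-11, p) + 48289) = 1/(-85*(-11) + 48289) = 1/(935 + 48289) = 1/49224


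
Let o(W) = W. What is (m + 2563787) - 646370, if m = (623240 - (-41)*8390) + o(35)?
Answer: 2884682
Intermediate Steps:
m = 967265 (m = (623240 - (-41)*8390) + 35 = (623240 - 1*(-343990)) + 35 = (623240 + 343990) + 35 = 967230 + 35 = 967265)
(m + 2563787) - 646370 = (967265 + 2563787) - 646370 = 3531052 - 646370 = 2884682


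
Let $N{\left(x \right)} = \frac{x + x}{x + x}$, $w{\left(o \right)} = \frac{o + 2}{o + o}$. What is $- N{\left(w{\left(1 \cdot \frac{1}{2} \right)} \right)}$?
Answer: $-1$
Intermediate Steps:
$w{\left(o \right)} = \frac{2 + o}{2 o}$
$N{\left(x \right)} = 1$ ($N{\left(x \right)} = \frac{2 x}{2 x} = 2 x \frac{1}{2 x} = 1$)
$- N{\left(w{\left(1 \cdot \frac{1}{2} \right)} \right)} = \left(-1\right) 1 = -1$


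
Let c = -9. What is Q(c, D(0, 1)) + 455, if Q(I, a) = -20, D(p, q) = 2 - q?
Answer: 435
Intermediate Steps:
Q(c, D(0, 1)) + 455 = -20 + 455 = 435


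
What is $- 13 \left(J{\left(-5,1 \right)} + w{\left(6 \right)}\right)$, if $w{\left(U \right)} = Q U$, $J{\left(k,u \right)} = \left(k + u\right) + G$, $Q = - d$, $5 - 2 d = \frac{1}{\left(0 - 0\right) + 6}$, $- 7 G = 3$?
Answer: $\frac{3445}{14} \approx 246.07$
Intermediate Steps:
$G = - \frac{3}{7}$ ($G = \left(- \frac{1}{7}\right) 3 = - \frac{3}{7} \approx -0.42857$)
$d = \frac{29}{12}$ ($d = \frac{5}{2} - \frac{1}{2 \left(\left(0 - 0\right) + 6\right)} = \frac{5}{2} - \frac{1}{2 \left(\left(0 + 0\right) + 6\right)} = \frac{5}{2} - \frac{1}{2 \left(0 + 6\right)} = \frac{5}{2} - \frac{1}{2 \cdot 6} = \frac{5}{2} - \frac{1}{12} = \frac{29}{12} \approx 2.4167$)
$Q = - \frac{29}{12}$ ($Q = \left(-1\right) \frac{29}{12} = - \frac{29}{12} \approx -2.4167$)
$J{\left(k,u \right)} = - \frac{3}{7} + k + u$ ($J{\left(k,u \right)} = \left(k + u\right) - \frac{3}{7} = - \frac{3}{7} + k + u$)
$w{\left(U \right)} = - \frac{29 U}{12}$
$- 13 \left(J{\left(-5,1 \right)} + w{\left(6 \right)}\right) = - 13 \left(\left(- \frac{3}{7} - 5 + 1\right) - \frac{29}{2}\right) = - 13 \left(- \frac{31}{7} - \frac{29}{2}\right) = \left(-13\right) \left(- \frac{265}{14}\right) = \frac{3445}{14}$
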